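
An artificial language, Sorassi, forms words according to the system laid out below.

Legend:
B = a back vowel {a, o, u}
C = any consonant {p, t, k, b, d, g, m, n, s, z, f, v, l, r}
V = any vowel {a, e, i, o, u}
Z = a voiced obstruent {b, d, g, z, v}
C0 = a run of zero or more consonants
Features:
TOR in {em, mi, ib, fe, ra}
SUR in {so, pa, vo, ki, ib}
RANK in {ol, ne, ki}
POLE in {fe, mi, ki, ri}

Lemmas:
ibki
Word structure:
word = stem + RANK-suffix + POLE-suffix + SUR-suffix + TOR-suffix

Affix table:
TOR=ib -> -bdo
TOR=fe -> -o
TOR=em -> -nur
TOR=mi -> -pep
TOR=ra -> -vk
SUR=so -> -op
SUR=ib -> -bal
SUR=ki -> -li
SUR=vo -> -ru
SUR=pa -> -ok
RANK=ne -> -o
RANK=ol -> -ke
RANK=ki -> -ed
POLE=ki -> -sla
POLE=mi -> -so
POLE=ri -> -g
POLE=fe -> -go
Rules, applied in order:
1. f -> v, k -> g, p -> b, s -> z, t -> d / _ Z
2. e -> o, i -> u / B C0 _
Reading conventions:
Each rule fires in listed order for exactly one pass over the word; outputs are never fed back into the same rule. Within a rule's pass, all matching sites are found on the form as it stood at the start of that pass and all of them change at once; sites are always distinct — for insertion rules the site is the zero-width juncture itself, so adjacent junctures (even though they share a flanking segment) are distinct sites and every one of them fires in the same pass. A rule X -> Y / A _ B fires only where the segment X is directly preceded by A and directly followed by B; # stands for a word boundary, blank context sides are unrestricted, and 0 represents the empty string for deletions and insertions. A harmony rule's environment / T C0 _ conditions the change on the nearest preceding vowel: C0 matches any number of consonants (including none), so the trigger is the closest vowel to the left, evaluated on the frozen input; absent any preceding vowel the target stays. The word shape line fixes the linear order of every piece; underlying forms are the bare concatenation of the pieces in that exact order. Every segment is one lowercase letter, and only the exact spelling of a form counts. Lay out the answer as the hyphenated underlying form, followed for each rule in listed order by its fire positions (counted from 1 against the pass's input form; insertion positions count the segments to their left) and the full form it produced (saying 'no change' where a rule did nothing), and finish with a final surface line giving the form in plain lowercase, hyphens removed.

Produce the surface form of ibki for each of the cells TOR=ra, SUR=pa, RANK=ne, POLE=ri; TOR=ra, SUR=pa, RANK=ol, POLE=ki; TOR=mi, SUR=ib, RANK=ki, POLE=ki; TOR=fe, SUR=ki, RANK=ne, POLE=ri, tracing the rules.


cell TOR=ra, SUR=pa, RANK=ne, POLE=ri:
underlying: ibki-o-g-ok-vk
1. f -> v, k -> g, p -> b, s -> z, t -> d / _ Z: fires at position(s) 8: ibkiogogvk
2. e -> o, i -> u / B C0 _: no change
surface: ibkiogogvk

cell TOR=ra, SUR=pa, RANK=ol, POLE=ki:
underlying: ibki-ke-sla-ok-vk
1. f -> v, k -> g, p -> b, s -> z, t -> d / _ Z: fires at position(s) 11: ibkikeslaogvk
2. e -> o, i -> u / B C0 _: no change
surface: ibkikeslaogvk

cell TOR=mi, SUR=ib, RANK=ki, POLE=ki:
underlying: ibki-ed-sla-bal-pep
1. f -> v, k -> g, p -> b, s -> z, t -> d / _ Z: no change
2. e -> o, i -> u / B C0 _: fires at position(s) 14: ibkiedslabalpop
surface: ibkiedslabalpop

cell TOR=fe, SUR=ki, RANK=ne, POLE=ri:
underlying: ibki-o-g-li-o
1. f -> v, k -> g, p -> b, s -> z, t -> d / _ Z: no change
2. e -> o, i -> u / B C0 _: fires at position(s) 8: ibkiogluo
surface: ibkiogluo


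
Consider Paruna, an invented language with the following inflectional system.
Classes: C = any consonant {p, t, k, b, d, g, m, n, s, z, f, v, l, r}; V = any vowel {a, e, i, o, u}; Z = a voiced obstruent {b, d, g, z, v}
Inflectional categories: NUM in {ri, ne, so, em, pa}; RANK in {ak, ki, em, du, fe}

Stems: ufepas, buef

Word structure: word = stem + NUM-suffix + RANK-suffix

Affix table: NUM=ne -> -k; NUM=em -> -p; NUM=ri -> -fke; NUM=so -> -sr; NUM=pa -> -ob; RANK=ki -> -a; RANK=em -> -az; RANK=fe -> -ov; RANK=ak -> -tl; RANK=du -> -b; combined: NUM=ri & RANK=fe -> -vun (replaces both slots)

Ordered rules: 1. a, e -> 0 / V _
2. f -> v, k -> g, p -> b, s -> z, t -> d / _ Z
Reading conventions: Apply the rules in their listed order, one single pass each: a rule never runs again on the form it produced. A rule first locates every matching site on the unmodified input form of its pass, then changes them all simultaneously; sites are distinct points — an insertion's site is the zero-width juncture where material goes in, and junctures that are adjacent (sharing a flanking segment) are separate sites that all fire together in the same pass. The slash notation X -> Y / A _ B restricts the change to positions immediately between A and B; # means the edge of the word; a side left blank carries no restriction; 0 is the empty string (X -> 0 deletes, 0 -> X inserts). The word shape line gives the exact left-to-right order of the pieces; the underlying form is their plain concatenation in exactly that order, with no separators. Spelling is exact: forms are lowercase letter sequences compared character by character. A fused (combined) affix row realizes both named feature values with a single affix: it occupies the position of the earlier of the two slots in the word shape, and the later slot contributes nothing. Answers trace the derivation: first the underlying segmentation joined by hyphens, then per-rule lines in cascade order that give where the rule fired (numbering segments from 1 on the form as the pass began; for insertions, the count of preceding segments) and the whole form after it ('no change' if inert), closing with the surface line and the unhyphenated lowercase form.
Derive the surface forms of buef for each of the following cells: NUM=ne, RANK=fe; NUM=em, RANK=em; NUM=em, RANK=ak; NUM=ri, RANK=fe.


cell NUM=ne, RANK=fe:
underlying: buef-k-ov
1. a, e -> 0 / V _: fires at position(s) 3: bufkov
2. f -> v, k -> g, p -> b, s -> z, t -> d / _ Z: no change
surface: bufkov

cell NUM=em, RANK=em:
underlying: buef-p-az
1. a, e -> 0 / V _: fires at position(s) 3: bufpaz
2. f -> v, k -> g, p -> b, s -> z, t -> d / _ Z: no change
surface: bufpaz

cell NUM=em, RANK=ak:
underlying: buef-p-tl
1. a, e -> 0 / V _: fires at position(s) 3: bufptl
2. f -> v, k -> g, p -> b, s -> z, t -> d / _ Z: no change
surface: bufptl

cell NUM=ri, RANK=fe:
underlying: buef-vun
1. a, e -> 0 / V _: fires at position(s) 3: bufvun
2. f -> v, k -> g, p -> b, s -> z, t -> d / _ Z: fires at position(s) 3: buvvun
surface: buvvun


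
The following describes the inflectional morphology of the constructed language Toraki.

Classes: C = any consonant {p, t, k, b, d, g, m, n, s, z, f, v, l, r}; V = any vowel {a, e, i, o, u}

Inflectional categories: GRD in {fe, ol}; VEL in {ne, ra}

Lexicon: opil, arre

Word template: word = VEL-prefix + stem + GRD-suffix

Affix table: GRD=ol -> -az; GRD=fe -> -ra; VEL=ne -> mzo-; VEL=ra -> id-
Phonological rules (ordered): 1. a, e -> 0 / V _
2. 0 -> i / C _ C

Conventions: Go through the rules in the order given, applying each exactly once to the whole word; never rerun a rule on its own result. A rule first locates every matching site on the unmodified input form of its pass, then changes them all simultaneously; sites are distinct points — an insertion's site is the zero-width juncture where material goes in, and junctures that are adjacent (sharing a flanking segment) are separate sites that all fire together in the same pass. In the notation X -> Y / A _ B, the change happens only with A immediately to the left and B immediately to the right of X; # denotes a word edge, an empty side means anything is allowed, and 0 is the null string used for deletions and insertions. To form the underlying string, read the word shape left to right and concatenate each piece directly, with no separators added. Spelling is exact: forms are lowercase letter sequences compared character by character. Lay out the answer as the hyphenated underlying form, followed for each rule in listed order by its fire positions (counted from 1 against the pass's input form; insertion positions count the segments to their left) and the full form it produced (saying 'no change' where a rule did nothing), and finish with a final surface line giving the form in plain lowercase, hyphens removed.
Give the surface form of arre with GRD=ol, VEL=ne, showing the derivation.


underlying: mzo-arre-az
1. a, e -> 0 / V _: fires at position(s) 4, 8: mzorrez
2. 0 -> i / C _ C: inserts after position(s) 1, 4: mizorirez
surface: mizorirez


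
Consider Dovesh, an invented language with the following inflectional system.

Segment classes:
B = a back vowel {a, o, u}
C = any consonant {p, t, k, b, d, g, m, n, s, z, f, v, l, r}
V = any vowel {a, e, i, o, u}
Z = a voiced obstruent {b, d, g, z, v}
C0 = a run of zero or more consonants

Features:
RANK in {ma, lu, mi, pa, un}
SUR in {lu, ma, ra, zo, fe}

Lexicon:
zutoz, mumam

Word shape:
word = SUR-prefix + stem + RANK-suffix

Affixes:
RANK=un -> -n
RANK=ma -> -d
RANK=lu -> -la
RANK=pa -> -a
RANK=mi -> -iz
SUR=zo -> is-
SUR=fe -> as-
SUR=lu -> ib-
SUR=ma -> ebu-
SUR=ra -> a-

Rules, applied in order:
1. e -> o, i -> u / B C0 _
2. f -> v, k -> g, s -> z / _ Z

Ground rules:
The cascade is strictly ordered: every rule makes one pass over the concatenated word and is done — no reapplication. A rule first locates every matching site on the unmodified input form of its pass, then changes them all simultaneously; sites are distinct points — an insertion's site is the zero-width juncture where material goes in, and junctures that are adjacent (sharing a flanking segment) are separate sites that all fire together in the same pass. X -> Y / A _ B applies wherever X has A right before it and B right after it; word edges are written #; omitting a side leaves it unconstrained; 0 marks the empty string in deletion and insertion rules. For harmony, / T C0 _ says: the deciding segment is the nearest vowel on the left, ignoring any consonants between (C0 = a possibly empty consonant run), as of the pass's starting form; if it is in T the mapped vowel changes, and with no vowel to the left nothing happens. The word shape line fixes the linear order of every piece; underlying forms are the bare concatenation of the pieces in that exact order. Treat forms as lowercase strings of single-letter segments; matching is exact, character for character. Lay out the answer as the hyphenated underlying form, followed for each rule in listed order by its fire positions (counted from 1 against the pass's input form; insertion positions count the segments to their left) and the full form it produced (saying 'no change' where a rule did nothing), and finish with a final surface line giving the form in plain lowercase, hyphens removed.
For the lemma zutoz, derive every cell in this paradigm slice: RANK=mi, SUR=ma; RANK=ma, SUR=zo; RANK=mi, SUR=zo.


cell RANK=mi, SUR=ma:
underlying: ebu-zutoz-iz
1. e -> o, i -> u / B C0 _: fires at position(s) 9: ebuzutozuz
2. f -> v, k -> g, s -> z / _ Z: no change
surface: ebuzutozuz

cell RANK=ma, SUR=zo:
underlying: is-zutoz-d
1. e -> o, i -> u / B C0 _: no change
2. f -> v, k -> g, s -> z / _ Z: fires at position(s) 2: izzutozd
surface: izzutozd

cell RANK=mi, SUR=zo:
underlying: is-zutoz-iz
1. e -> o, i -> u / B C0 _: fires at position(s) 8: iszutozuz
2. f -> v, k -> g, s -> z / _ Z: fires at position(s) 2: izzutozuz
surface: izzutozuz


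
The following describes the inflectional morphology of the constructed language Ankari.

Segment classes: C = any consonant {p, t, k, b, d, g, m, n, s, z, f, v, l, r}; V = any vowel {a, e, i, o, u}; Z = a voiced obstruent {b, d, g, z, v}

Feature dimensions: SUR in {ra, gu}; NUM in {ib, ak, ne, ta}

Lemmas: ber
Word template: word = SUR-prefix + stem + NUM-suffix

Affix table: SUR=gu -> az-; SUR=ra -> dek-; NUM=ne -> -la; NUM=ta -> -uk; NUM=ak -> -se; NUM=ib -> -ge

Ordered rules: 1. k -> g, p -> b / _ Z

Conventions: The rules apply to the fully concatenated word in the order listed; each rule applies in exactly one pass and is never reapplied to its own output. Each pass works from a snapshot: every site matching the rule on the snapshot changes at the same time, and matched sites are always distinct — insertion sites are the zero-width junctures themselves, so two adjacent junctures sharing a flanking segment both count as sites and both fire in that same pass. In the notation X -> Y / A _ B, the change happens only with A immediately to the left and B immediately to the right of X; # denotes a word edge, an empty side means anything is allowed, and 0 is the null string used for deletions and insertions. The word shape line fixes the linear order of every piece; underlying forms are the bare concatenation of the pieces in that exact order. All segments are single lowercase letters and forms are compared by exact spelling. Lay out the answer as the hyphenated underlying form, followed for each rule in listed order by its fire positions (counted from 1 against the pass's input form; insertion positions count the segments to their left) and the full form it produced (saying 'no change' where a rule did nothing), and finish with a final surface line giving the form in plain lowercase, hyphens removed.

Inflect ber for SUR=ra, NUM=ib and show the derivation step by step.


underlying: dek-ber-ge
1. k -> g, p -> b / _ Z: fires at position(s) 3: degberge
surface: degberge


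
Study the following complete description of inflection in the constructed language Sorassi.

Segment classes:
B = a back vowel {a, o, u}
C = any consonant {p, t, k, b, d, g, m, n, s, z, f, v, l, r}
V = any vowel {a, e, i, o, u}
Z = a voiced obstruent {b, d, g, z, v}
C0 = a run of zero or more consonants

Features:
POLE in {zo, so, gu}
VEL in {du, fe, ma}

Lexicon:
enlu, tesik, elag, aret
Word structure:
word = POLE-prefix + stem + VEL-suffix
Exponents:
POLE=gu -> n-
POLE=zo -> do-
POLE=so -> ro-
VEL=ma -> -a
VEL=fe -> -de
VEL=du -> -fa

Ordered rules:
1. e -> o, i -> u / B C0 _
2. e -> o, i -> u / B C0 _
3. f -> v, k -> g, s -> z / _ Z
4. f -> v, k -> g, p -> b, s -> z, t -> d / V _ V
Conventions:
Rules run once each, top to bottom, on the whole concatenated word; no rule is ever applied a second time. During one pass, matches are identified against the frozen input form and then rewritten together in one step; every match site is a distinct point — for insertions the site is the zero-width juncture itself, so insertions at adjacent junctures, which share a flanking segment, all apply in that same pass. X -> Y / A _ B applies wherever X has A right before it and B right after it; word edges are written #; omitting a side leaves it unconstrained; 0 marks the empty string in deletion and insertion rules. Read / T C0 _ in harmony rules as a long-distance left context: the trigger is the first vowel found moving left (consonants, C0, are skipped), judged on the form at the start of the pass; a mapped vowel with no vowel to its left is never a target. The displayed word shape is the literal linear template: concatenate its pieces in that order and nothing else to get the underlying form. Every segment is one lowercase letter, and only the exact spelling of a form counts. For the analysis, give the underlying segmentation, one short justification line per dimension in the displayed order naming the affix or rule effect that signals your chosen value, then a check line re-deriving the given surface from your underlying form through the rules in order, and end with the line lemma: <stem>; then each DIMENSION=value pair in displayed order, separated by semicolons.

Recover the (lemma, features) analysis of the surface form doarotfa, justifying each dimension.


underlying: do-aret-fa
POLE=zo - signalled by the affix do-
VEL=du - signalled by the affix -fa
check: doaretfa -> doarotfa -> doarotfa -> doarotfa -> doarotfa
lemma: aret; POLE=zo; VEL=du


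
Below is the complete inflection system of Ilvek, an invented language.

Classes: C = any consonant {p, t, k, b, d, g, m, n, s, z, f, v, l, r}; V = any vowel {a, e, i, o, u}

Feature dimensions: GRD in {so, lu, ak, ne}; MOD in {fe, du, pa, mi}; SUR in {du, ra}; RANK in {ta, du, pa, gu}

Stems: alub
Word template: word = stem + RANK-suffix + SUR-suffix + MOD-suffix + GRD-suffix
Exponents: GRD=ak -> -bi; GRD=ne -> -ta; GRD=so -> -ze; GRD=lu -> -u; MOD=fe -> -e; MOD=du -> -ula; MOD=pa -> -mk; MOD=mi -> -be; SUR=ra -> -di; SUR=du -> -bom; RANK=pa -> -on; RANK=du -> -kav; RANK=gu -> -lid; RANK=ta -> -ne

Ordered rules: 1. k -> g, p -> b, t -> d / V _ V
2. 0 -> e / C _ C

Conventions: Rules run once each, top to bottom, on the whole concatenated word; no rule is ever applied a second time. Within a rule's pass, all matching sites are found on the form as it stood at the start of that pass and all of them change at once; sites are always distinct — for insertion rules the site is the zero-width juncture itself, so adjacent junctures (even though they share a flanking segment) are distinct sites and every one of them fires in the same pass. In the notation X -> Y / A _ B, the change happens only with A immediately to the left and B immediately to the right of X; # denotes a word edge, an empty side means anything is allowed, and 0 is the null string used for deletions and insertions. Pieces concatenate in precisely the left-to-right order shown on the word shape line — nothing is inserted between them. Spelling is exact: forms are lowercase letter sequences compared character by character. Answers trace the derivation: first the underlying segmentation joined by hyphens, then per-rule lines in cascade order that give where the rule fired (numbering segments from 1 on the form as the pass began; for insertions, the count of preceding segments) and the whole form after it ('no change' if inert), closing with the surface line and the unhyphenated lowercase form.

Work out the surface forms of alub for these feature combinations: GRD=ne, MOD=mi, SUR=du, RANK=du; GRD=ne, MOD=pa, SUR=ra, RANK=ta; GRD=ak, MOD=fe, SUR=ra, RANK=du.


cell GRD=ne, MOD=mi, SUR=du, RANK=du:
underlying: alub-kav-bom-be-ta
1. k -> g, p -> b, t -> d / V _ V: fires at position(s) 13: alubkavbombeda
2. 0 -> e / C _ C: inserts after position(s) 4, 7, 10: alubekavebomebeda
surface: alubekavebomebeda

cell GRD=ne, MOD=pa, SUR=ra, RANK=ta:
underlying: alub-ne-di-mk-ta
1. k -> g, p -> b, t -> d / V _ V: no change
2. 0 -> e / C _ C: inserts after position(s) 4, 9, 10: alubenedimeketa
surface: alubenedimeketa

cell GRD=ak, MOD=fe, SUR=ra, RANK=du:
underlying: alub-kav-di-e-bi
1. k -> g, p -> b, t -> d / V _ V: no change
2. 0 -> e / C _ C: inserts after position(s) 4, 7: alubekavediebi
surface: alubekavediebi


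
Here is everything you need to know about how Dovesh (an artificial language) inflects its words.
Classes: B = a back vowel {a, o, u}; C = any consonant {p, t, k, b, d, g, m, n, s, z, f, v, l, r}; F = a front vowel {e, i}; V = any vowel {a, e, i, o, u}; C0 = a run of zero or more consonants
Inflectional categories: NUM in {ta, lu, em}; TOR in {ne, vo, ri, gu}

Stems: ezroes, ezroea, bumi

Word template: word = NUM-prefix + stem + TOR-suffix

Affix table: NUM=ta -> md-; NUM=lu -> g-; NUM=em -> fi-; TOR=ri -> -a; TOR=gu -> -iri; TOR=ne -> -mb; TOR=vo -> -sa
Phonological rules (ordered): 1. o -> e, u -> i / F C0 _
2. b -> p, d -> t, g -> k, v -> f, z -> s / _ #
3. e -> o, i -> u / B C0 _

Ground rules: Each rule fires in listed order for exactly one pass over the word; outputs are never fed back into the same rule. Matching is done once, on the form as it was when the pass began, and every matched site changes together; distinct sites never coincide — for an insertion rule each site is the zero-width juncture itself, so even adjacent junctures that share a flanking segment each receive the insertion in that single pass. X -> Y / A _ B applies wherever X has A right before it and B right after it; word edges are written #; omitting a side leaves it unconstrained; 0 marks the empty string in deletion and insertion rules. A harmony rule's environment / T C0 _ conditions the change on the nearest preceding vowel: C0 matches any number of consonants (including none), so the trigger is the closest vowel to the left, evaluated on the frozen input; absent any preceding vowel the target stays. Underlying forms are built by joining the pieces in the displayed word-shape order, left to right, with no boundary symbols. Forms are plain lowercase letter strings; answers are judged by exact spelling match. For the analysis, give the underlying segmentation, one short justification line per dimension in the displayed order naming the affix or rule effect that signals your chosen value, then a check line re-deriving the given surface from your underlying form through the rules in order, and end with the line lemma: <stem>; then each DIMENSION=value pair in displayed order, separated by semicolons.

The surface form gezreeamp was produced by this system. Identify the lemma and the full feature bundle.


underlying: g-ezroea-mb
NUM=lu - signalled by the affix g-
TOR=ne - signalled by the affix -mb
check: gezroeamb -> gezreeamb -> gezreeamp -> gezreeamp
lemma: ezroea; NUM=lu; TOR=ne


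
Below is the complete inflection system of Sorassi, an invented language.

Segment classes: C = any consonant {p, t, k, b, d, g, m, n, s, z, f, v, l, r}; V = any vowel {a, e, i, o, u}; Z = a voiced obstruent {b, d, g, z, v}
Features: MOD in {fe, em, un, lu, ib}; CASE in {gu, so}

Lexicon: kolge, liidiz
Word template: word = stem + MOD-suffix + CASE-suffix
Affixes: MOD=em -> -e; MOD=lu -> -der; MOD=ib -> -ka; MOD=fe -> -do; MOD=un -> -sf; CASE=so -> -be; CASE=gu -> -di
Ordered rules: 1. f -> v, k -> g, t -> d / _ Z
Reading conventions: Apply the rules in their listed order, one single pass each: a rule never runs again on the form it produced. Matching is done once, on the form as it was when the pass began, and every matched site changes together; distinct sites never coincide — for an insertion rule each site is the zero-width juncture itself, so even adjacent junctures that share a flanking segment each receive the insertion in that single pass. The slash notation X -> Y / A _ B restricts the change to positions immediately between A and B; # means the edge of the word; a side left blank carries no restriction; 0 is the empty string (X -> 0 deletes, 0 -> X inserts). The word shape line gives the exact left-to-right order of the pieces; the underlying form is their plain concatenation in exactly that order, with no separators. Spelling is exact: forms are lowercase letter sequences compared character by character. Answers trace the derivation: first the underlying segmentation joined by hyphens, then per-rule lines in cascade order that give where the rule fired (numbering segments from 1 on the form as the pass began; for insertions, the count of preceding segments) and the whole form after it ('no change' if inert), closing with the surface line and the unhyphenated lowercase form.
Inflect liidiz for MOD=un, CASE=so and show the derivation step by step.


underlying: liidiz-sf-be
1. f -> v, k -> g, t -> d / _ Z: fires at position(s) 8: liidizsvbe
surface: liidizsvbe


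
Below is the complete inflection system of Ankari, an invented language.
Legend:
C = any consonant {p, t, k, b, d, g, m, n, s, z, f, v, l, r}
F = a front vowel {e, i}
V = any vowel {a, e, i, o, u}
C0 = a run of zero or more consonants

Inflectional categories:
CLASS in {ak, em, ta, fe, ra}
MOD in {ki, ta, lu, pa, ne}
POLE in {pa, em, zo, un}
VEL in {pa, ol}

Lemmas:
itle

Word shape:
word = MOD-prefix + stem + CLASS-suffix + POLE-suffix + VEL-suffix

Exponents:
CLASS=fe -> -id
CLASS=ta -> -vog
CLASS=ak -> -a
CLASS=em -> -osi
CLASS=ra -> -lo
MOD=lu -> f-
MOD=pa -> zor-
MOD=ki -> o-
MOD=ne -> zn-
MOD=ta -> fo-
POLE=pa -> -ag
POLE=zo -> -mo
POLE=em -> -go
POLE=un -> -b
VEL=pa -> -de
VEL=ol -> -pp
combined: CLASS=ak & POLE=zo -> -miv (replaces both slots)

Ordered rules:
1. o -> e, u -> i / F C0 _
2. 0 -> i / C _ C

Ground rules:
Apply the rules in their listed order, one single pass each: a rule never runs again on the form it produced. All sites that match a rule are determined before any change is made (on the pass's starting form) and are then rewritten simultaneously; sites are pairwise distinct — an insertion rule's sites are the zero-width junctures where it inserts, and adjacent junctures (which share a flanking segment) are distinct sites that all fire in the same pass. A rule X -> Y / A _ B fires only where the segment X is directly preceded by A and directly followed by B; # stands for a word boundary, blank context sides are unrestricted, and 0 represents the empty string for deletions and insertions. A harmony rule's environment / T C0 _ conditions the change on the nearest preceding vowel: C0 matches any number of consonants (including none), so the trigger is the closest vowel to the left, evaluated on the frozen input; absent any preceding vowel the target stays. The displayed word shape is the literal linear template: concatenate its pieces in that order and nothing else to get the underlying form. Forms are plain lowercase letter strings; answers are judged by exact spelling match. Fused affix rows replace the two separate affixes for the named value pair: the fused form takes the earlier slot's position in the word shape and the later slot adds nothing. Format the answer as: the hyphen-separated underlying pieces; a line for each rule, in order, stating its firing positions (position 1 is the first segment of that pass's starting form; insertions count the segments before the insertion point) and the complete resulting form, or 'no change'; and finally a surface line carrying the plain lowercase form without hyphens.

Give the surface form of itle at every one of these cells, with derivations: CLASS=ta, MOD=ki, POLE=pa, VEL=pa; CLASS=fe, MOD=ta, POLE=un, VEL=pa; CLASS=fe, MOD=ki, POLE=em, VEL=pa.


cell CLASS=ta, MOD=ki, POLE=pa, VEL=pa:
underlying: o-itle-vog-ag-de
1. o -> e, u -> i / F C0 _: fires at position(s) 7: oitlevegagde
2. 0 -> i / C _ C: inserts after position(s) 3, 10: oitilevegagide
surface: oitilevegagide

cell CLASS=fe, MOD=ta, POLE=un, VEL=pa:
underlying: fo-itle-id-b-de
1. o -> e, u -> i / F C0 _: no change
2. 0 -> i / C _ C: inserts after position(s) 4, 8, 9: foitileidibide
surface: foitileidibide

cell CLASS=fe, MOD=ki, POLE=em, VEL=pa:
underlying: o-itle-id-go-de
1. o -> e, u -> i / F C0 _: fires at position(s) 9: oitleidgede
2. 0 -> i / C _ C: inserts after position(s) 3, 7: oitileidigede
surface: oitileidigede


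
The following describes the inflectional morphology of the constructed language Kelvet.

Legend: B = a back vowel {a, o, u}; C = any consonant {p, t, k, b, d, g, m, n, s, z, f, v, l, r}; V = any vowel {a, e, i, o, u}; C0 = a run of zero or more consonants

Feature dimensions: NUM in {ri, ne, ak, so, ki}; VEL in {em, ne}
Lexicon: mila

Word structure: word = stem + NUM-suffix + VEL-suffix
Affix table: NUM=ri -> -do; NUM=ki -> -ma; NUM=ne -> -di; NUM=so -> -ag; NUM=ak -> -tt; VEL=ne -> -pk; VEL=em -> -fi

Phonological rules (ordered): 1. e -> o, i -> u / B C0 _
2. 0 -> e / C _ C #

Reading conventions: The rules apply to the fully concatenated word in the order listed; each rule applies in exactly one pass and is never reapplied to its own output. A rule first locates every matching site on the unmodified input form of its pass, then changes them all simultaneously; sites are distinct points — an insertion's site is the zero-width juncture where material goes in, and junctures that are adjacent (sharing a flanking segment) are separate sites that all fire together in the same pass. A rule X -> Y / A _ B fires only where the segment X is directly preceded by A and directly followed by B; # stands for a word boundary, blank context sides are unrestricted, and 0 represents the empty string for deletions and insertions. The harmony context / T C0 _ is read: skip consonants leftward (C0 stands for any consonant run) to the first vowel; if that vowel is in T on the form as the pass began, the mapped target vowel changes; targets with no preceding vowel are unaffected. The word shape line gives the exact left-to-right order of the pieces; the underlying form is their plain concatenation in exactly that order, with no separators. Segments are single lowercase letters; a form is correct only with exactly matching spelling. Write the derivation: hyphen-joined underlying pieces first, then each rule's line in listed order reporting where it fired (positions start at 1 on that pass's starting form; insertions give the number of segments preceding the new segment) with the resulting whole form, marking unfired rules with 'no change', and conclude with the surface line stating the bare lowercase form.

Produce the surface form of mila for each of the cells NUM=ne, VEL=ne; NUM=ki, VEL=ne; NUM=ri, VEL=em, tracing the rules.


cell NUM=ne, VEL=ne:
underlying: mila-di-pk
1. e -> o, i -> u / B C0 _: fires at position(s) 6: miladupk
2. 0 -> e / C _ C #: inserts after position(s) 7: miladupek
surface: miladupek

cell NUM=ki, VEL=ne:
underlying: mila-ma-pk
1. e -> o, i -> u / B C0 _: no change
2. 0 -> e / C _ C #: inserts after position(s) 7: milamapek
surface: milamapek

cell NUM=ri, VEL=em:
underlying: mila-do-fi
1. e -> o, i -> u / B C0 _: fires at position(s) 8: miladofu
2. 0 -> e / C _ C #: no change
surface: miladofu


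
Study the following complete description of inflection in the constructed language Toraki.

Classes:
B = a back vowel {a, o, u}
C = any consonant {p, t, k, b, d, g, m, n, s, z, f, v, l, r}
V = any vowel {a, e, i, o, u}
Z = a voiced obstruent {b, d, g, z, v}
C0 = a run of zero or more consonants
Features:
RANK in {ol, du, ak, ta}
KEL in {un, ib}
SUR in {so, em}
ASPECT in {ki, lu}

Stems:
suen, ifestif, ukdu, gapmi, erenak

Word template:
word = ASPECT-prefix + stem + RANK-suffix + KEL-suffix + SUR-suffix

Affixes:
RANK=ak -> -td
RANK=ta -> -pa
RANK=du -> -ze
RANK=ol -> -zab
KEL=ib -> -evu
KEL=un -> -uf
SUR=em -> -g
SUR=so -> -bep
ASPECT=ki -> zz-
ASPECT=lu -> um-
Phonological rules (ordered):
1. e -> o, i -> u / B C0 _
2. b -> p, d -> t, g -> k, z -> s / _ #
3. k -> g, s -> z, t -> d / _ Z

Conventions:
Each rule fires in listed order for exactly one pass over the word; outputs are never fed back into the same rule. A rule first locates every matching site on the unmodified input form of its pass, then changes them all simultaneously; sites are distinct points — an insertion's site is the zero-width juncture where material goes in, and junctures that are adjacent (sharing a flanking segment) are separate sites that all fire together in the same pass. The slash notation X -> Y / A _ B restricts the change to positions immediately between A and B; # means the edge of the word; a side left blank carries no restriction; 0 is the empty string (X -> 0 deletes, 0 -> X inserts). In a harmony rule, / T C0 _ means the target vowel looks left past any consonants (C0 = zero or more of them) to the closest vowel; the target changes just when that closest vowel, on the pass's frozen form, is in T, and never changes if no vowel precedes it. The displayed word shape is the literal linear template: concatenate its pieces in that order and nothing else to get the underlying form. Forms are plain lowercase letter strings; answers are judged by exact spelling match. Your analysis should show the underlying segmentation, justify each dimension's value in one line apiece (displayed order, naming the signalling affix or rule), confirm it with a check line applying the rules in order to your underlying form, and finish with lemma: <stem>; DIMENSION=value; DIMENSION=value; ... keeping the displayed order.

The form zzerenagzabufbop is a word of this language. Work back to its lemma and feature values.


underlying: zz-erenak-zab-uf-bep
RANK=ol - signalled by the affix -zab
KEL=un - signalled by the affix -uf
SUR=so - signalled by the affix -bep
ASPECT=ki - signalled by the affix zz-
check: zzerenakzabufbep -> zzerenakzabufbop -> zzerenakzabufbop -> zzerenagzabufbop
lemma: erenak; RANK=ol; KEL=un; SUR=so; ASPECT=ki


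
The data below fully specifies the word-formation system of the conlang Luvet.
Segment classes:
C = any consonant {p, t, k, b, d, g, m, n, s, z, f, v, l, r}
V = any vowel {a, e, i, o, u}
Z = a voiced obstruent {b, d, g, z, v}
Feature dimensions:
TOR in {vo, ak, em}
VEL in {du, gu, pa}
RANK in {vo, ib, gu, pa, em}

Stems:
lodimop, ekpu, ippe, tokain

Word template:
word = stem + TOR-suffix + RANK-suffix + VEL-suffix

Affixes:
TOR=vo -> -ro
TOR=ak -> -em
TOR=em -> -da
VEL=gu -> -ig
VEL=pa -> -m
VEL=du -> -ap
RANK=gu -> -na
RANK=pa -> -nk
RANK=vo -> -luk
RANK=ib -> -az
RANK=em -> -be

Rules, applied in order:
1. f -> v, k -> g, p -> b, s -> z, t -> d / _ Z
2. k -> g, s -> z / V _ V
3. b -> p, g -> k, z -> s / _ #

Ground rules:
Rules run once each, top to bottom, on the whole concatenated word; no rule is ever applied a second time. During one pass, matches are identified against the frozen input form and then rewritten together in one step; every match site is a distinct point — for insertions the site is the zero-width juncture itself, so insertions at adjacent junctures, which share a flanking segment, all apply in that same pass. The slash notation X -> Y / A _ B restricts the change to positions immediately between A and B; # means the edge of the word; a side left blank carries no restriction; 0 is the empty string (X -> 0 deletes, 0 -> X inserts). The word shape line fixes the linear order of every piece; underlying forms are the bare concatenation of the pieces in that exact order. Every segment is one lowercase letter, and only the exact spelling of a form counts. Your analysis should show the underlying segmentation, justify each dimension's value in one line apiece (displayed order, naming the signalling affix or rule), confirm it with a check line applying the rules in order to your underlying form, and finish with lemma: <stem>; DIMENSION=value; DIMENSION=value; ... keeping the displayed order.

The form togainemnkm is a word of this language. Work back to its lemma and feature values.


underlying: tokain-em-nk-m
TOR=ak - signalled by the affix -em
VEL=pa - signalled by the affix -m
RANK=pa - signalled by the affix -nk
check: tokainemnkm -> tokainemnkm -> togainemnkm -> togainemnkm
lemma: tokain; TOR=ak; VEL=pa; RANK=pa


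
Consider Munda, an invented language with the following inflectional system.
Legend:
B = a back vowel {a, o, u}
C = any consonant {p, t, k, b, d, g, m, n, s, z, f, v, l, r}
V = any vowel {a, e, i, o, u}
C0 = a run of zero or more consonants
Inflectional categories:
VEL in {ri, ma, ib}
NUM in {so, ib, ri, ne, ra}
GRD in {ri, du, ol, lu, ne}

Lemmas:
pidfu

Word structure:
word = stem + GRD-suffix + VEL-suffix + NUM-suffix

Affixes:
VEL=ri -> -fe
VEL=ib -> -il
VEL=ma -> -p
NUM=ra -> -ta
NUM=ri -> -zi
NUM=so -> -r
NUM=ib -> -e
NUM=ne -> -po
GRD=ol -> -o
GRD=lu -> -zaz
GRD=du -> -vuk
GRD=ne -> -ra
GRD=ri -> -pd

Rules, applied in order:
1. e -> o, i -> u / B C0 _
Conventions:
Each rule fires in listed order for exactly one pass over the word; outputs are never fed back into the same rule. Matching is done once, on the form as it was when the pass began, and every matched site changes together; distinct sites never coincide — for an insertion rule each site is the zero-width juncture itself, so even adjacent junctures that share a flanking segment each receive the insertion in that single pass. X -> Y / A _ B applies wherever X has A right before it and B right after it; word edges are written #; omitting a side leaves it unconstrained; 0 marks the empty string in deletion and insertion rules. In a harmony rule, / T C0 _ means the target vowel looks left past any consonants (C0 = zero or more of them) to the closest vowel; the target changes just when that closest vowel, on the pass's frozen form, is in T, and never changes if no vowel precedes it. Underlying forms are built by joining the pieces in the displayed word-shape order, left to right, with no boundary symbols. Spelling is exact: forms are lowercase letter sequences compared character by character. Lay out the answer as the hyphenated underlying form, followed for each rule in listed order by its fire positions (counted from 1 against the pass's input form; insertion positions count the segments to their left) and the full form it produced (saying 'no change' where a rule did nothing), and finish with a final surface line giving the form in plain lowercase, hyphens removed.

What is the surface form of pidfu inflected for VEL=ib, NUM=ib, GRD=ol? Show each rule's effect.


underlying: pidfu-o-il-e
1. e -> o, i -> u / B C0 _: fires at position(s) 7: pidfuoule
surface: pidfuoule


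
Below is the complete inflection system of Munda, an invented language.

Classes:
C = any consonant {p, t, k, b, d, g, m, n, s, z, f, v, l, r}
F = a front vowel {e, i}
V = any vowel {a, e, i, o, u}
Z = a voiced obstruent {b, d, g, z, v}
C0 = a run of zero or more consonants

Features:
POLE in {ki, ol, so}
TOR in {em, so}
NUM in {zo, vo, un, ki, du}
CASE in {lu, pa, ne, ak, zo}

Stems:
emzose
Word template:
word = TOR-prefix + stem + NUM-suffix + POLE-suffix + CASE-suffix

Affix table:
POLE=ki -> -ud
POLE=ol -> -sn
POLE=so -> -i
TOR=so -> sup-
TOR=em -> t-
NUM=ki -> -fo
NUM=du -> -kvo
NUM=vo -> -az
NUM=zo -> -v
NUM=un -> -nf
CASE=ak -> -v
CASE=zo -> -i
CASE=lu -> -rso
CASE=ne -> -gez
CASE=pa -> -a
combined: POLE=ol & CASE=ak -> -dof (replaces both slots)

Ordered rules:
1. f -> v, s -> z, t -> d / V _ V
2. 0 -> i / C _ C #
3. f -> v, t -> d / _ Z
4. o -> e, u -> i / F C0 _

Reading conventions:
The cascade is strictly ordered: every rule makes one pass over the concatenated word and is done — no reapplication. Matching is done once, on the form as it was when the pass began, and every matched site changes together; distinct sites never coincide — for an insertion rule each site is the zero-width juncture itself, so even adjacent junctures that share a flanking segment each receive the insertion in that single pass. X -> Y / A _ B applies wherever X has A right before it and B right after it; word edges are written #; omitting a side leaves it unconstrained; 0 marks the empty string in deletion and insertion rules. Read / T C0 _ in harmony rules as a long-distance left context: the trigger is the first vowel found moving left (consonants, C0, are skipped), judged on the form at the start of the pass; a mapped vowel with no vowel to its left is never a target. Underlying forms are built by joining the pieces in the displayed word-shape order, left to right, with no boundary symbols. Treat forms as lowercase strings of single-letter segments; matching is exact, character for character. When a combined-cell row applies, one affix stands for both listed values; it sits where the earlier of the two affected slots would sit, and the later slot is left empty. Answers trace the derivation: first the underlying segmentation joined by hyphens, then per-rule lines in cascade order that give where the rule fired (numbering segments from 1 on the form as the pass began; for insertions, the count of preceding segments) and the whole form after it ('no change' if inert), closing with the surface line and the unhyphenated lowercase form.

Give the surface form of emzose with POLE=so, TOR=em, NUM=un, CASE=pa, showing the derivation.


underlying: t-emzose-nf-i-a
1. f -> v, s -> z, t -> d / V _ V: fires at position(s) 6: temzozenfia
2. 0 -> i / C _ C #: no change
3. f -> v, t -> d / _ Z: no change
4. o -> e, u -> i / F C0 _: fires at position(s) 5: temzezenfia
surface: temzezenfia


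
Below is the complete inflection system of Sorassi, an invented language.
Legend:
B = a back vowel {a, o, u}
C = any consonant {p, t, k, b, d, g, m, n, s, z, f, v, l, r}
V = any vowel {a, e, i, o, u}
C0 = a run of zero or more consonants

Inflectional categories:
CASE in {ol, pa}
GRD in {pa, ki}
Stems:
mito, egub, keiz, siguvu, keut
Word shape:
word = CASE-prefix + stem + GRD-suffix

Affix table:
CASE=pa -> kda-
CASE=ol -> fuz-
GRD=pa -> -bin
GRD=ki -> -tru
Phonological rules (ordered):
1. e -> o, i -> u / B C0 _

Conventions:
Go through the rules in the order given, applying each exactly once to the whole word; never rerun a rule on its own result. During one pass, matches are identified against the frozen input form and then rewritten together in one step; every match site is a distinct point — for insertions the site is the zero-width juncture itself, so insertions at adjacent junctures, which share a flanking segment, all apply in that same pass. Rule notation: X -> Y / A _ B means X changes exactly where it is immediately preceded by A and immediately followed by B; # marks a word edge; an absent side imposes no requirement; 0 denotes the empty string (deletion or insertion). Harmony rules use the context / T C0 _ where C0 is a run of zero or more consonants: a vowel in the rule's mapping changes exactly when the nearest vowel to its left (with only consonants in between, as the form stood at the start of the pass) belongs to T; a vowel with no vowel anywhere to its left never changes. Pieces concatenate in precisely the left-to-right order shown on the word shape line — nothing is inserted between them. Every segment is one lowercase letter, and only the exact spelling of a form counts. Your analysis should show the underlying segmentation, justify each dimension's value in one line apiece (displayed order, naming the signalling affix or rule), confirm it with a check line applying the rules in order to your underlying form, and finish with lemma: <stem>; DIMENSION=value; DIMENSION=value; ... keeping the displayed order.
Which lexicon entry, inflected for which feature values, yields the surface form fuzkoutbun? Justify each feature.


underlying: fuz-keut-bin
CASE=ol - signalled by the affix fuz-
GRD=pa - signalled by the affix -bin
check: fuzkeutbin -> fuzkoutbun
lemma: keut; CASE=ol; GRD=pa
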